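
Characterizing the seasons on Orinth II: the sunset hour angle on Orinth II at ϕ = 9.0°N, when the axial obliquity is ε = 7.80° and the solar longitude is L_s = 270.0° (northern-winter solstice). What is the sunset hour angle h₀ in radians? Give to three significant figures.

h₀ = 1.55 rad

Solar declination: sin δ = sin ε · sin L_s = sin 7.80° × sin 270.0° = -0.13572, so δ = -7.800°.
cos h₀ = −tan ϕ · tan δ = −tan(+9.0°) × tan(-7.800°) = 0.0217, so h₀ = 1.5491 rad = 88.76°.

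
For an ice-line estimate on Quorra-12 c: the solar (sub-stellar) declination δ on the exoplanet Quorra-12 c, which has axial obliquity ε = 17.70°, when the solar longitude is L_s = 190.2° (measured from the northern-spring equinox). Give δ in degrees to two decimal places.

δ = -3.09°

sin δ = sin ε · sin L_s = sin 17.70° × sin 190.2° = -0.053840.
δ = arcsin(-0.053840) = -3.09°.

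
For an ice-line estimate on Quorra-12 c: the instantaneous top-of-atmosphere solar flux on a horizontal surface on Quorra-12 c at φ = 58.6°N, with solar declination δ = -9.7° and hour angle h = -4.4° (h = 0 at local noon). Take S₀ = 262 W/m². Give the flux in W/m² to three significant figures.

96.5 W/m²

cos θ_z = sin φ sin δ + cos φ cos δ cos h = -0.143814 + 0.512047 = 0.368233.
Flux = S₀ · cos θ_z = 262 × 0.368233 = 96.48 W/m².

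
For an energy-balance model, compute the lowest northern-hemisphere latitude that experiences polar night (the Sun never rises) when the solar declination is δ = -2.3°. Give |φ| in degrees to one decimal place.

|φ| = 87.7°

Polar night requires cos H₀ = −tan φ tan δ ≥ 1, i.e. tan φ tan δ ≤ −1.
The boundary is |tan φ| · |tan δ| = 1, so |φ| = 90° − |δ| = 90° − 2.3° = 87.7° in the northern hemisphere.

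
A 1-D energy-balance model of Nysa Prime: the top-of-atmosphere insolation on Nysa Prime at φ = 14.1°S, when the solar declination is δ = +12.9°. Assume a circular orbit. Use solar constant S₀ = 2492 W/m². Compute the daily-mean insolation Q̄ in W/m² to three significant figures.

cos H₀ = −tan(-14.1°) tan(+12.900°) = 0.0575, H₀ = 1.5132 rad.
Bracket: H₀ sin φ sin δ + cos φ cos δ sin H₀ = 1.5132×-0.24362×0.22325 + 0.96987×0.97476×0.99834 = -0.082300 + 0.943821 = 0.861521.
Q̄ = (S₀/π) × [bracket] = (2492/π) × 0.861521 = 683.4 W/m².

Q̄ ≈ 683 W/m²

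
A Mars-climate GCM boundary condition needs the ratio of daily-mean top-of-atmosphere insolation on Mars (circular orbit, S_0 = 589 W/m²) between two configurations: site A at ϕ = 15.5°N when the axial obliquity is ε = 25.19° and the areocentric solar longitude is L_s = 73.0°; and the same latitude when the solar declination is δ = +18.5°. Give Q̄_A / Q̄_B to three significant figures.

Q̄_A / Q̄_B ≈ 1.01

— Configuration A (ϕ=+15.5°):
sin δ = sin 25.19° × sin 73.0° = 0.40702, so δ = +24.018°.
cos h₀ = −tan(+15.5°) tan(+24.018°) = -0.1236, h₀ = 1.6947 rad.
Bracket: h₀ sin ϕ sin δ + cos ϕ cos δ sin h₀ = 1.6947×0.26724×0.40702 + 0.96363×0.91342×0.99233 = 0.184336 + 0.873448 = 1.057784.
Q̄ = (S_0/π) × [bracket] = (589/π) × 1.057784 = 198.32 W/m².
— Configuration B (ϕ=+15.5°):
cos h₀ = −tan(+15.5°) tan(+18.500°) = -0.0928, h₀ = 1.6637 rad.
Bracket: h₀ sin ϕ sin δ + cos ϕ cos δ sin h₀ = 1.6637×0.26724×0.31730 + 0.96363×0.94832×0.99569 = 0.141074 + 0.909891 = 1.050965.
Q̄ = (S_0/π) × [bracket] = (589/π) × 1.050965 = 197.04 W/m².
Ratio Q̄_A / Q̄_B = 198.32 / 197.04 = 1.006.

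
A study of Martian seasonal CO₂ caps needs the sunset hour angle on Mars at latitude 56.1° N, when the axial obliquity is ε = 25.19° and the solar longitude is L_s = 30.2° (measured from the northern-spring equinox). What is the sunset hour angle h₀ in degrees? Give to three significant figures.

h₀ = 109°

Solar declination: sin δ = sin ε · sin L_s = sin 25.19° × sin 30.2° = 0.21410, so δ = +12.362°.
cos h₀ = −tan ϕ · tan δ = −tan(+56.1°) × tan(+12.362°) = -0.3262, so h₀ = 1.9030 rad = 109.04°.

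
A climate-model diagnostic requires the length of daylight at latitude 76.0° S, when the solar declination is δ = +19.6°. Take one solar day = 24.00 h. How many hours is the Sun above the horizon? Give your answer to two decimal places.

0.00 h

cos h₀ = −tan ϕ · tan δ = 1.4282 ≥ 1, so the Sun never rises (polar night) and h₀ = 0.
Daylight = 2h₀/(2π) × 24.00 h = (0.0000/π) × 24.00 = 0.00 h.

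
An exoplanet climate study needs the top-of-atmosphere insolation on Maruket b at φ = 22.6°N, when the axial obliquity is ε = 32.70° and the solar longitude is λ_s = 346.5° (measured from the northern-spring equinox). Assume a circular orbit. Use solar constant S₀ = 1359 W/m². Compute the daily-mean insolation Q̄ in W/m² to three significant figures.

Q̄ ≈ 364 W/m²

Solar declination: sin δ = sin ε · sin λ_s = sin 32.70° × sin 346.5° = -0.12612, so δ = -7.245°.
cos H₀ = −tan(+22.6°) tan(-7.245°) = 0.0529, H₀ = 1.5179 rad.
Bracket: H₀ sin φ sin δ + cos φ cos δ sin H₀ = 1.5179×0.38430×-0.12612 + 0.92321×0.99202×0.99860 = -0.073569 + 0.914561 = 0.840992.
Q̄ = (S₀/π) × [bracket] = (1359/π) × 0.840992 = 363.8 W/m².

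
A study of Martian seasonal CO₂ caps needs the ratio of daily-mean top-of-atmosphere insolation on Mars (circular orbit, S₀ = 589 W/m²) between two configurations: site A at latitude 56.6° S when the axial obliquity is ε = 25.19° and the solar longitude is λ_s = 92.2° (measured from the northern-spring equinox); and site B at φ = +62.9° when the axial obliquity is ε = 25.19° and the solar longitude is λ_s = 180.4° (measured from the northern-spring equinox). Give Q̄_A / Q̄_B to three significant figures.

Q̄_A / Q̄_B ≈ 0.163

— Configuration A (φ=-56.6°):
Solar declination: sin δ = sin ε · sin λ_s = sin 25.19° × sin 92.2° = 0.42531, so δ = +25.170°.
cos H₀ = −tan(-56.6°) tan(+25.170°) = 0.7127, H₀ = 0.7775 rad.
Bracket: H₀ sin φ sin δ + cos φ cos δ sin H₀ = 0.7775×-0.83485×0.42531 + 0.55048×0.90505×0.70149 = -0.276067 + 0.349491 = 0.073424.
Q̄ = (S₀/π) × [bracket] = (589/π) × 0.073424 = 13.766 W/m².
— Configuration B (φ=+62.9°):
Solar declination: sin δ = sin ε · sin λ_s = sin 25.19° × sin 180.4° = -0.00297, so δ = -0.170°.
cos H₀ = −tan(+62.9°) tan(-0.170°) = 0.0058, H₀ = 1.5650 rad.
Bracket: H₀ sin φ sin δ + cos φ cos δ sin H₀ = 1.5650×0.89021×-0.00297 + 0.45554×1.00000×0.99998 = -0.004138 + 0.455531 = 0.451393.
Q̄ = (S₀/π) × [bracket] = (589/π) × 0.451393 = 84.629 W/m².
Ratio Q̄_A / Q̄_B = 13.766 / 84.629 = 0.1627.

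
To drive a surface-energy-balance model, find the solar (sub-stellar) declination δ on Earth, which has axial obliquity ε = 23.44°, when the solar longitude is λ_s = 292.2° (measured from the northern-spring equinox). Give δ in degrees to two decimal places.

sin δ = sin ε · sin λ_s = sin 23.44° × sin 292.2° = -0.368301.
δ = arcsin(-0.368301) = -21.61°.

δ = -21.61°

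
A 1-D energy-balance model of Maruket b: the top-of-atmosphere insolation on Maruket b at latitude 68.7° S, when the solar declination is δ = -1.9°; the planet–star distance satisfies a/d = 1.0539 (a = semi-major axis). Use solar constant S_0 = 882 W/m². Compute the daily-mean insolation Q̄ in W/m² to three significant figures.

Q̄ ≈ 129 W/m²

cos h₀ = −tan(-68.7°) tan(-1.900°) = -0.0851, h₀ = 1.6560 rad.
Bracket: h₀ sin ϕ sin δ + cos ϕ cos δ sin h₀ = 1.6560×-0.93169×-0.03316 + 0.36325×0.99945×0.99637 = 0.051162 + 0.361732 = 0.412894.
Inverse-square distance factor (a/d)² = 1.0539² = 1.110705.
Q̄ = (S_0/π) × 1.110705 × [bracket] = (882/π) × 1.110705 × 0.412894 = 128.8 W/m².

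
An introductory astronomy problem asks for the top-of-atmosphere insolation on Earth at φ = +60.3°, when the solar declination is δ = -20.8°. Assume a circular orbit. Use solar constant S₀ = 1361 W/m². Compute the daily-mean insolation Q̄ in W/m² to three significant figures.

cos H₀ = −tan(+60.3°) tan(-20.800°) = 0.6660, H₀ = 0.8420 rad.
Bracket: H₀ sin φ sin δ + cos φ cos δ sin H₀ = 0.8420×0.86863×-0.35511 + 0.49546×0.93483×0.74598 = -0.259723 + 0.345516 = 0.085793.
Q̄ = (S₀/π) × [bracket] = (1361/π) × 0.085793 = 37.17 W/m².

Q̄ ≈ 37.2 W/m²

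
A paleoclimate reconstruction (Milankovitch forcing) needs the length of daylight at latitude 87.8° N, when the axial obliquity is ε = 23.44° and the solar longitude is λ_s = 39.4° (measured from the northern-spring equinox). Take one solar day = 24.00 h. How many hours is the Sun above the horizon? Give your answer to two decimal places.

Solar declination: sin δ = sin ε · sin λ_s = sin 23.44° × sin 39.4° = 0.25249, so δ = +14.625°.
Sunrise equation: cos H₀ = −tan φ · tan δ = -6.7925 ≤ −1, so the Sun never sets (polar day) and H₀ = π.
Daylight = 2H₀/(2π) × 24.00 h = (3.1416/π) × 24.00 = 24.00 h.

24.00 h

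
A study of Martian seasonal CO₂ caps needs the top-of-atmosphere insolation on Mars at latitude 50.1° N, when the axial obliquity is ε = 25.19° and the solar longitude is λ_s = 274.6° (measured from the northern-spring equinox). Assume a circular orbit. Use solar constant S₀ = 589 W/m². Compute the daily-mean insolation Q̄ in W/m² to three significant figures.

Q̄ ≈ 30.6 W/m²

Solar declination: sin δ = sin ε · sin λ_s = sin 25.19° × sin 274.6° = -0.42425, so δ = -25.103°.
cos H₀ = −tan(+50.1°) tan(-25.103°) = 0.5603, H₀ = 0.9760 rad.
Bracket: H₀ sin φ sin δ + cos φ cos δ sin H₀ = 0.9760×0.76717×-0.42425 + 0.64145×0.90554×0.82827 = -0.317661 + 0.481108 = 0.163447.
Q̄ = (S₀/π) × [bracket] = (589/π) × 0.163447 = 30.64 W/m².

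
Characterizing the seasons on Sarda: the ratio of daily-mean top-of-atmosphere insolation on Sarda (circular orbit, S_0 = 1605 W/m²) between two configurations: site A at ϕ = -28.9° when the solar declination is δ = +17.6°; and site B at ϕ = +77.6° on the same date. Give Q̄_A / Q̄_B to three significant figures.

— Configuration A (ϕ=-28.9°):
cos h₀ = −tan(-28.9°) tan(+17.600°) = 0.1751, h₀ = 1.3948 rad.
Bracket: h₀ sin ϕ sin δ + cos ϕ cos δ sin h₀ = 1.3948×-0.48328×0.30237 + 0.87546×0.95319×0.98455 = -0.203821 + 0.821587 = 0.617766.
Q̄ = (S_0/π) × [bracket] = (1605/π) × 0.617766 = 315.61 W/m².
— Configuration B (ϕ=+77.6°):
cos h₀ = −tan(+77.6°) tan(+17.600°) = -1.4428 ≤ −1 ⇒ polar day, h₀ = π.
Bracket: h₀ sin ϕ sin δ + cos ϕ cos δ sin h₀ = 3.1416×0.97667×0.30237 + 0.21474×0.95319×0.00000 = 0.927764 + 0.000000 = 0.927764.
Q̄ = (S_0/π) × [bracket] = (1605/π) × 0.927764 = 473.98 W/m².
Ratio Q̄_A / Q̄_B = 315.61 / 473.98 = 0.6659.

Q̄_A / Q̄_B ≈ 0.666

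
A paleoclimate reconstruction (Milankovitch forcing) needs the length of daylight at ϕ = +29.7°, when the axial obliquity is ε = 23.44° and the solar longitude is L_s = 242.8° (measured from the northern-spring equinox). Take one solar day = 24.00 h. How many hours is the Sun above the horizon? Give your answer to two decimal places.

10.34 h

Solar declination: sin δ = sin ε · sin L_s = sin 23.44° × sin 242.8° = -0.35380, so δ = -20.720°.
cos h₀ = −tan ϕ · tan δ = −tan(+29.7°) × tan(-20.720°) = 0.2158, so h₀ = 1.3533 rad = 77.54°.
Daylight = 2h₀/(2π) × 24.00 h = (1.3533/π) × 24.00 = 10.34 h.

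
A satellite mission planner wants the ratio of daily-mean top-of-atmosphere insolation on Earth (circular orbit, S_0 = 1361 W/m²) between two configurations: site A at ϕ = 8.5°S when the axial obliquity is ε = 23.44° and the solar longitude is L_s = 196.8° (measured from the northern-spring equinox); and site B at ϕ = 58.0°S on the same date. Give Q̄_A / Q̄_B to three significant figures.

Q̄_A / Q̄_B ≈ 1.47

— Configuration A (ϕ=-8.5°):
Solar declination: sin δ = sin ε · sin L_s = sin 23.44° × sin 196.8° = -0.11497, so δ = -6.602°.
cos h₀ = −tan(-8.5°) tan(-6.602°) = -0.0173, h₀ = 1.5881 rad.
Bracket: h₀ sin ϕ sin δ + cos ϕ cos δ sin h₀ = 1.5881×-0.14781×-0.11497 + 0.98902×0.99337×0.99985 = 0.026988 + 0.982315 = 1.009303.
Q̄ = (S_0/π) × [bracket] = (1361/π) × 1.009303 = 437.25 W/m².
— Configuration B (ϕ=-58.0°):
cos h₀ = −tan(-58.0°) tan(-6.602°) = -0.1852, h₀ = 1.7571 rad.
Bracket: h₀ sin ϕ sin δ + cos ϕ cos δ sin h₀ = 1.7571×-0.84805×-0.11497 + 0.52992×0.99337×0.98270 = 0.171318 + 0.517300 = 0.688618.
Q̄ = (S_0/π) × [bracket] = (1361/π) × 0.688618 = 298.32 W/m².
Ratio Q̄_A / Q̄_B = 437.25 / 298.32 = 1.466.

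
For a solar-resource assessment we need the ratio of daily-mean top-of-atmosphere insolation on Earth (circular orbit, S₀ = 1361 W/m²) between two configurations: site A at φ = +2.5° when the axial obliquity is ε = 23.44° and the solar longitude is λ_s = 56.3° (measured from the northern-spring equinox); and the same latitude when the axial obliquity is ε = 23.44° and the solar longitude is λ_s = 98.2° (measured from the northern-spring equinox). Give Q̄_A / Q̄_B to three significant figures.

— Configuration A (φ=+2.5°):
Solar declination: sin δ = sin ε · sin λ_s = sin 23.44° × sin 56.3° = 0.33094, so δ = +19.326°.
cos H₀ = −tan(+2.5°) tan(+19.326°) = -0.0153, H₀ = 1.5861 rad.
Bracket: H₀ sin φ sin δ + cos φ cos δ sin H₀ = 1.5861×0.04362×0.33094 + 0.99905×0.94365×0.99988 = 0.022896 + 0.942640 = 0.965536.
Q̄ = (S₀/π) × [bracket] = (1361/π) × 0.965536 = 418.29 W/m².
— Configuration B (φ=+2.5°):
Solar declination: sin δ = sin ε · sin λ_s = sin 23.44° × sin 98.2° = 0.39372, so δ = +23.186°.
cos H₀ = −tan(+2.5°) tan(+23.186°) = -0.0187, H₀ = 1.5895 rad.
Bracket: H₀ sin φ sin δ + cos φ cos δ sin H₀ = 1.5895×0.04362×0.39372 + 0.99905×0.91923×0.99983 = 0.027298 + 0.918201 = 0.945499.
Q̄ = (S₀/π) × [bracket] = (1361/π) × 0.945499 = 409.61 W/m².
Ratio Q̄_A / Q̄_B = 418.29 / 409.61 = 1.021.

Q̄_A / Q̄_B ≈ 1.02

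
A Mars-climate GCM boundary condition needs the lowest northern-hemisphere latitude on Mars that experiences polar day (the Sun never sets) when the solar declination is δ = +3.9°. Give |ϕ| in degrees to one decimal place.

|ϕ| = 86.1°

Polar day requires cos h₀ = −tan ϕ tan δ ≤ −1, i.e. tan ϕ tan δ ≥ 1.
The boundary is |tan ϕ| · |tan δ| = 1, so |ϕ| = 90° − |δ| = 90° − 3.9° = 86.1° in the northern hemisphere.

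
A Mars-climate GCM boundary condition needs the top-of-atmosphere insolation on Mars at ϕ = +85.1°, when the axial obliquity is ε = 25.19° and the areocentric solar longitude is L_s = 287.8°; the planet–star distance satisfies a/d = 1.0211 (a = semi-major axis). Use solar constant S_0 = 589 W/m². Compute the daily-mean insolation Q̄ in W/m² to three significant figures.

Q̄ ≈ 0.00 W/m²

sin δ = sin 25.19° × sin 287.8° = -0.40525, so δ = -23.907°.
cos h₀ = −tan(+85.1°) tan(-23.907°) = 5.1706 ≥ 1 ⇒ polar night, h₀ = 0 and Q̄ = 0.
Inverse-square distance factor (a/d)² = 1.0211² = 1.042645.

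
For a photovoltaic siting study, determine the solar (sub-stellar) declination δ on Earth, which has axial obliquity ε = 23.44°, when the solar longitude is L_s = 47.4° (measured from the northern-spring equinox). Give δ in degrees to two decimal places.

δ = +17.03°

sin δ = sin ε · sin L_s = sin 23.44° × sin 47.4° = 0.292811.
δ = arcsin(0.292811) = +17.03°.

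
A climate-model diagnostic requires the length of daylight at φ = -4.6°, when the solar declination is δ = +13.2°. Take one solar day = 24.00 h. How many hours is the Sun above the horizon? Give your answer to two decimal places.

11.86 h

cos H₀ = −tan φ · tan δ = −tan(-4.6°) × tan(+13.200°) = 0.0189, so H₀ = 1.5519 rad = 88.92°.
Daylight = 2H₀/(2π) × 24.00 h = (1.5519/π) × 24.00 = 11.86 h.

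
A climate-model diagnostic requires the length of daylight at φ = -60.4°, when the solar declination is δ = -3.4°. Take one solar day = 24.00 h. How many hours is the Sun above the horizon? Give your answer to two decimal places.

cos H₀ = −tan φ · tan δ = −tan(-60.4°) × tan(-3.400°) = -0.1046, so H₀ = 1.6756 rad = 96.00°.
Daylight = 2H₀/(2π) × 24.00 h = (1.6756/π) × 24.00 = 12.80 h.

12.80 h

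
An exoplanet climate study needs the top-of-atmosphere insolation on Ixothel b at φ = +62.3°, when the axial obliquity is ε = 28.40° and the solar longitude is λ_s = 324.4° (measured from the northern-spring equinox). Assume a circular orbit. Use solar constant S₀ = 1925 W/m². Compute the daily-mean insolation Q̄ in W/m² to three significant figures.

Solar declination: sin δ = sin ε · sin λ_s = sin 28.40° × sin 324.4° = -0.27687, so δ = -16.074°.
cos H₀ = −tan(+62.3°) tan(-16.074°) = 0.5488, H₀ = 0.9898 rad.
Bracket: H₀ sin φ sin δ + cos φ cos δ sin H₀ = 0.9898×0.88539×-0.27687 + 0.46484×0.96091×0.83594 = -0.242638 + 0.373389 = 0.130751.
Q̄ = (S₀/π) × [bracket] = (1925/π) × 0.130751 = 80.12 W/m².

Q̄ ≈ 80.1 W/m²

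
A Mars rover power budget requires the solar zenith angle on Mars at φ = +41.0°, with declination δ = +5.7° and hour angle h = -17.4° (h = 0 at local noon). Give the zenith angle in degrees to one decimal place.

θ_z = 38.6°

cos θ_z = sin φ sin δ + cos φ cos δ cos h = 0.065160 + 0.716613 = 0.781773.
θ_z = arccos(0.781773) = 38.6°.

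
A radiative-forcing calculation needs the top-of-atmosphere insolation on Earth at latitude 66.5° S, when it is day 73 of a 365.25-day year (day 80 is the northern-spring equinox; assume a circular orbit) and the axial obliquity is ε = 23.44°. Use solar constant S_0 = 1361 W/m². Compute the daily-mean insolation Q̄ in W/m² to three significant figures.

Q̄ ≈ 203 W/m²

Solar longitude: L_s = 360° × (73 − 80)/365.25 = -6.899°, i.e. -6.899° + 360° = 353.101°.
sin δ = sin 23.44° × sin 353.101° = -0.04778, so δ = -2.739°.
cos h₀ = −tan(-66.5°) tan(-2.739°) = -0.1100, h₀ = 1.6810 rad.
Bracket: h₀ sin ϕ sin δ + cos ϕ cos δ sin h₀ = 1.6810×-0.91706×-0.04778 + 0.39875×0.99886×0.99393 = 0.073657 + 0.395878 = 0.469535.
Q̄ = (S_0/π) × [bracket] = (1361/π) × 0.469535 = 203.4 W/m².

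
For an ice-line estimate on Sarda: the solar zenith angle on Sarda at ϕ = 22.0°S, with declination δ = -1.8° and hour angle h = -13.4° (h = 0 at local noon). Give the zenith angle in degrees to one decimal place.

θ_z = 24.0°

cos θ_z = sin ϕ sin δ + cos ϕ cos δ cos h = 0.011767 + 0.901497 = 0.913264.
θ_z = arccos(0.913264) = 24.0°.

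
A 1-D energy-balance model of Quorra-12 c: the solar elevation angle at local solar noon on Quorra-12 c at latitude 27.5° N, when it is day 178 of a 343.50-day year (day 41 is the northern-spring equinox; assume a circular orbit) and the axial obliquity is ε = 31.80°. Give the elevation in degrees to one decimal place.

Solar longitude: λ_s = 360° × (178 − 41)/343.50 = 143.581°.
sin δ = sin 31.80° × sin 143.581° = 0.31285, so δ = +18.231°.
At local noon the hour angle is zero, so the zenith angle equals |φ − δ| = |+27.5° − (+18.231°)| = 9.269°.
Elevation = 90° − 9.269° = 80.7°.

80.7°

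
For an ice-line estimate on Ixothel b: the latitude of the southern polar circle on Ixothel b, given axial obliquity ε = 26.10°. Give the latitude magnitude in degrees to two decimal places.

63.90°

The polar circle is the lowest latitude that experiences at least one full rotation of continuous darkness at the northern-summer solstice; it lies at |φ| = 90° − ε = 90° − 26.10° = 63.90°.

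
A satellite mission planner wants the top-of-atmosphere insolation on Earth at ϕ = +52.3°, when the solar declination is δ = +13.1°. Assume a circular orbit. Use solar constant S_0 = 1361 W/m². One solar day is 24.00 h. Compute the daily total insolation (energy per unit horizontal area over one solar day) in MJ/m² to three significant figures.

33.9 MJ/m²

cos h₀ = −tan(+52.3°) tan(+13.100°) = -0.3011, h₀ = 1.8766 rad.
Bracket: h₀ sin ϕ sin δ + cos ϕ cos δ sin h₀ = 1.8766×0.79122×0.22665 + 0.61153×0.97398×0.95360 = 0.336531 + 0.567981 = 0.904512.
Q̄ = (S_0/π) × [bracket] = (1361/π) × 0.904512 = 391.85 W/m².
Daily total = Q̄ × 24.00 h × 3600 s/h = 391.85 × 24.00 × 3600 / 10⁶ = 33.86 MJ/m².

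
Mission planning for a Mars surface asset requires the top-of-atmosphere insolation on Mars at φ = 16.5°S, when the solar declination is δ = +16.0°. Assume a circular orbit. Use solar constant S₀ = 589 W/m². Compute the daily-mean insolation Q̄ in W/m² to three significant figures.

cos H₀ = −tan(-16.5°) tan(+16.000°) = 0.0849, H₀ = 1.4858 rad.
Bracket: H₀ sin φ sin δ + cos φ cos δ sin H₀ = 1.4858×-0.28402×0.27564 + 0.95882×0.96126×0.99639 = -0.116319 + 0.918348 = 0.802029.
Q̄ = (S₀/π) × [bracket] = (589/π) × 0.802029 = 150.4 W/m².

Q̄ ≈ 150 W/m²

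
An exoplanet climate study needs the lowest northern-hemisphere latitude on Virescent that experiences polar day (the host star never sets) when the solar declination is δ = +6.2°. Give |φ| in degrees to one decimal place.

Polar day requires cos H₀ = −tan φ tan δ ≤ −1, i.e. tan φ tan δ ≥ 1.
The boundary is |tan φ| · |tan δ| = 1, so |φ| = 90° − |δ| = 90° − 6.2° = 83.8° in the northern hemisphere.

|φ| = 83.8°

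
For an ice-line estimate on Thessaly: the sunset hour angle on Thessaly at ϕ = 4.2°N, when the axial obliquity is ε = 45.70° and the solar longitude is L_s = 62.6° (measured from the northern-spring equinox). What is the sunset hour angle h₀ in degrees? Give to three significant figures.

h₀ = 93.5°

Solar declination: sin δ = sin ε · sin L_s = sin 45.70° × sin 62.6° = 0.63540, so δ = +39.450°.
cos h₀ = −tan ϕ · tan δ = −tan(+4.2°) × tan(+39.450°) = -0.0604, so h₀ = 1.6313 rad = 93.46°.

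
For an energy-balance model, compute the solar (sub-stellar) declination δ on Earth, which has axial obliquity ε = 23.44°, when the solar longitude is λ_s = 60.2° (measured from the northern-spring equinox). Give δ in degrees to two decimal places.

sin δ = sin ε · sin λ_s = sin 23.44° × sin 60.2° = 0.345187.
δ = arcsin(0.345187) = +20.19°.

δ = +20.19°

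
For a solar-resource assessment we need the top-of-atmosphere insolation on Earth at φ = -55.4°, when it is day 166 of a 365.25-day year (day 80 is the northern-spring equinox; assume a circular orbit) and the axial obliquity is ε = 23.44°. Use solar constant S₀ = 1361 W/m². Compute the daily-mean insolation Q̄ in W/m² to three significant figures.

Q̄ ≈ 49.8 W/m²

Solar longitude: λ_s = 360° × (166 − 80)/365.25 = 84.764°.
sin δ = sin 23.44° × sin 84.764° = 0.39613, so δ = +23.336°.
cos H₀ = −tan(-55.4°) tan(+23.336°) = 0.6254, H₀ = 0.8952 rad.
Bracket: H₀ sin φ sin δ + cos φ cos δ sin H₀ = 0.8952×-0.82314×0.39613 + 0.56784×0.91820×0.78032 = -0.291898 + 0.406852 = 0.114954.
Q̄ = (S₀/π) × [bracket] = (1361/π) × 0.114954 = 49.80 W/m².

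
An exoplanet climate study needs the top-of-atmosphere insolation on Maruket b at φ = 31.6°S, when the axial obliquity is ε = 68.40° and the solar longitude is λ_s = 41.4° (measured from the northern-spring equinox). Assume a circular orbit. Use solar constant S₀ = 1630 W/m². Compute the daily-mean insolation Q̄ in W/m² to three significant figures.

Q̄ ≈ 127 W/m²

Solar declination: sin δ = sin ε · sin λ_s = sin 68.40° × sin 41.4° = 0.61487, so δ = +37.943°.
cos H₀ = −tan(-31.6°) tan(+37.943°) = 0.4797, H₀ = 1.0705 rad.
Bracket: H₀ sin φ sin δ + cos φ cos δ sin H₀ = 1.0705×-0.52399×0.61487 + 0.85173×0.78863×0.87745 = -0.344900 + 0.589383 = 0.244483.
Q̄ = (S₀/π) × [bracket] = (1630/π) × 0.244483 = 126.8 W/m².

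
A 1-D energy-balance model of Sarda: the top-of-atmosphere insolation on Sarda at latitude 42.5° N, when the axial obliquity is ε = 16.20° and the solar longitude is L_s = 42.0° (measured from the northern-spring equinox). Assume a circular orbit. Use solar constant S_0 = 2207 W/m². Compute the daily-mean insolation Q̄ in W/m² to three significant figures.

Q̄ ≈ 656 W/m²

Solar declination: sin δ = sin ε · sin L_s = sin 16.20° × sin 42.0° = 0.18668, so δ = +10.759°.
cos h₀ = −tan(+42.5°) tan(+10.759°) = -0.1741, h₀ = 1.7458 rad.
Bracket: h₀ sin ϕ sin δ + cos ϕ cos δ sin h₀ = 1.7458×0.67559×0.18668 + 0.73728×0.98242×0.98472 = 0.220179 + 0.713251 = 0.933430.
Q̄ = (S_0/π) × [bracket] = (2207/π) × 0.933430 = 655.7 W/m².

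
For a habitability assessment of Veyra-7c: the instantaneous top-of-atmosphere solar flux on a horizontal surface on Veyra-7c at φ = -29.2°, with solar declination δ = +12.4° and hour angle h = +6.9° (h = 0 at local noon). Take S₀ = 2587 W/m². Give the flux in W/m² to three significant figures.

1.92e+03 W/m²

cos θ_z = sin φ sin δ + cos φ cos δ cos h = -0.104761 + 0.846384 = 0.741623.
Flux = S₀ · cos θ_z = 2587 × 0.741623 = 1919 W/m².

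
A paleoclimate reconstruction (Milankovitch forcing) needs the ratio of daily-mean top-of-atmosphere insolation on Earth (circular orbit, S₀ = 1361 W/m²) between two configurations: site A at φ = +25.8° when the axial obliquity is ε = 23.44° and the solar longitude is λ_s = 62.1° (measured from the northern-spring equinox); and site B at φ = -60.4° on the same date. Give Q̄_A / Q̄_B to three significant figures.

— Configuration A (φ=+25.8°):
Solar declination: sin δ = sin ε · sin λ_s = sin 23.44° × sin 62.1° = 0.35155, so δ = +20.582°.
cos H₀ = −tan(+25.8°) tan(+20.582°) = -0.1815, H₀ = 1.7533 rad.
Bracket: H₀ sin φ sin δ + cos φ cos δ sin H₀ = 1.7533×0.43523×0.35155 + 0.90032×0.93617×0.98338 = 0.268264 + 0.828844 = 1.097108.
Q̄ = (S₀/π) × [bracket] = (1361/π) × 1.097108 = 475.29 W/m².
— Configuration B (φ=-60.4°):
cos H₀ = −tan(-60.4°) tan(+20.582°) = 0.6610, H₀ = 0.8486 rad.
Bracket: H₀ sin φ sin δ + cos φ cos δ sin H₀ = 0.8486×-0.86949×0.35155 + 0.49394×0.93617×0.75035 = -0.259391 + 0.346971 = 0.087580.
Q̄ = (S₀/π) × [bracket] = (1361/π) × 0.087580 = 37.941 W/m².
Ratio Q̄_A / Q̄_B = 475.29 / 37.941 = 12.53.

Q̄_A / Q̄_B ≈ 12.5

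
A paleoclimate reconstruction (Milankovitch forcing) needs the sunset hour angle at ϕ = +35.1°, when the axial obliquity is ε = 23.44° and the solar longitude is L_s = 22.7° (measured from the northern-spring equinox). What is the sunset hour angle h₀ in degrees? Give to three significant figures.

Solar declination: sin δ = sin ε · sin L_s = sin 23.44° × sin 22.7° = 0.15351, so δ = +8.830°.
cos h₀ = −tan ϕ · tan δ = −tan(+35.1°) × tan(+8.830°) = -0.1092, so h₀ = 1.6802 rad = 96.27°.

h₀ = 96.3°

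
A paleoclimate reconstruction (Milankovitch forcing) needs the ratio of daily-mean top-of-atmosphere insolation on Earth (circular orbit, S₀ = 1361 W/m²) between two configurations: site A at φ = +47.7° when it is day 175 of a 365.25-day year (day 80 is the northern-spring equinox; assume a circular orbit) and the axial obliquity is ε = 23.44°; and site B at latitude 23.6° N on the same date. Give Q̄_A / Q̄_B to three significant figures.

Q̄_A / Q̄_B ≈ 1.04

— Configuration A (φ=+47.7°):
Solar longitude: λ_s = 360° × (175 − 80)/365.25 = 93.634°.
sin δ = sin 23.44° × sin 93.634° = 0.39699, so δ = +23.390°.
cos H₀ = −tan(+47.7°) tan(+23.390°) = -0.4753, H₀ = 2.0662 rad.
Bracket: H₀ sin φ sin δ + cos φ cos δ sin H₀ = 2.0662×0.73963×0.39699 + 0.67301×0.91782×0.87980 = 0.606689 + 0.543454 = 1.150143.
Q̄ = (S₀/π) × [bracket] = (1361/π) × 1.150143 = 498.26 W/m².
— Configuration B (φ=+23.6°):
cos H₀ = −tan(+23.6°) tan(+23.390°) = -0.1890, H₀ = 1.7609 rad.
Bracket: H₀ sin φ sin δ + cos φ cos δ sin H₀ = 1.7609×0.40035×0.39699 + 0.91636×0.91782×0.98198 = 0.279869 + 0.825898 = 1.105767.
Q̄ = (S₀/π) × [bracket] = (1361/π) × 1.105767 = 479.04 W/m².
Ratio Q̄_A / Q̄_B = 498.26 / 479.04 = 1.040.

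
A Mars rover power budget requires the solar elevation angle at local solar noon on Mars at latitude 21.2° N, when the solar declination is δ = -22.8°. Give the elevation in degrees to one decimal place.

46.0°

At local noon the hour angle is zero, so the zenith angle equals |φ − δ| = |+21.2° − (-22.800°)| = 44.000°.
Elevation = 90° − 44.000° = 46.0°.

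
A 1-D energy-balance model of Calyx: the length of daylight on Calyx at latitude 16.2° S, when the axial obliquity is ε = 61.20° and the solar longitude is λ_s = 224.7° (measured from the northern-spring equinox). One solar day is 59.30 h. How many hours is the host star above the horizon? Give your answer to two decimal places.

Solar declination: sin δ = sin ε · sin λ_s = sin 61.20° × sin 224.7° = -0.61639, so δ = -38.053°.
cos H₀ = −tan φ · tan δ = −tan(-16.2°) × tan(-38.053°) = -0.2274, so H₀ = 1.8002 rad = 103.15°.
Daylight = 2H₀/(2π) × 59.30 h = (1.8002/π) × 59.30 = 33.98 h.

33.98 h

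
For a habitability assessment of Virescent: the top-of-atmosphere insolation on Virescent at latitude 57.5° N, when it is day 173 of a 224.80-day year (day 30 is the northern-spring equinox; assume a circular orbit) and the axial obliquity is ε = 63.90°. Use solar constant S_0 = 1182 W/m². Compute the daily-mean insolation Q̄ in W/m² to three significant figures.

Solar longitude: L_s = 360° × (173 − 30)/224.80 = 229.004°.
sin δ = sin 63.90° × sin 229.004° = -0.67779, so δ = -42.671°.
cos h₀ = −tan(+57.5°) tan(-42.671°) = 1.4470 ≥ 1 ⇒ polar night, h₀ = 0 and Q̄ = 0.

Q̄ ≈ 0.00 W/m²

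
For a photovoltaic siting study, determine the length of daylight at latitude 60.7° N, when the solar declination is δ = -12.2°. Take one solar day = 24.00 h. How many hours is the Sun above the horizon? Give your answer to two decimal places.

8.98 h

cos H₀ = −tan φ · tan δ = −tan(+60.7°) × tan(-12.200°) = 0.3853, so H₀ = 1.1753 rad = 67.34°.
Daylight = 2H₀/(2π) × 24.00 h = (1.1753/π) × 24.00 = 8.98 h.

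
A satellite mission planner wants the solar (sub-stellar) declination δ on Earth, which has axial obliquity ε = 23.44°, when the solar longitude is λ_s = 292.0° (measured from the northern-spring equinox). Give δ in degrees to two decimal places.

sin δ = sin ε · sin λ_s = sin 23.44° × sin 292.0° = -0.368823.
δ = arcsin(-0.368823) = -21.64°.

δ = -21.64°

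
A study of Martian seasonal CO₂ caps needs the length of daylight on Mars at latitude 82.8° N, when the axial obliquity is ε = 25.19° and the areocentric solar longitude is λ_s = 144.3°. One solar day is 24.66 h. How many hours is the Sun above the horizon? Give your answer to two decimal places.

24.66 h

sin δ = sin 25.19° × sin 144.3° = 0.24837, so δ = +14.381°.
Sunrise equation: cos H₀ = −tan φ · tan δ = -2.0296 ≤ −1, so the Sun never sets (polar day) and H₀ = π.
Daylight = 2H₀/(2π) × 24.66 h = (3.1416/π) × 24.66 = 24.66 h.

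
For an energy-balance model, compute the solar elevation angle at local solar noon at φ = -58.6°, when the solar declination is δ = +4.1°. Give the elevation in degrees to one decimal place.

27.3°

At local noon the hour angle is zero, so the zenith angle equals |φ − δ| = |-58.6° − (+4.100°)| = 62.700°.
Elevation = 90° − 62.700° = 27.3°.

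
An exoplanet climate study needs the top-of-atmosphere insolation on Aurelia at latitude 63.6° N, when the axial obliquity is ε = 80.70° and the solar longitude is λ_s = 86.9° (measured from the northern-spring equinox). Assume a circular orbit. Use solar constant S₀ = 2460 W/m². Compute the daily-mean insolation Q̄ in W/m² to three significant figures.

Q̄ ≈ 2.17e+03 W/m²

Solar declination: sin δ = sin ε · sin λ_s = sin 80.70° × sin 86.9° = 0.98541, so δ = +80.201°.
cos H₀ = −tan(+63.6°) tan(+80.201°) = -11.6642 ≤ −1 ⇒ polar day, H₀ = π.
Bracket: H₀ sin φ sin δ + cos φ cos δ sin H₀ = 3.1416×0.89571×0.98541 + 0.44464×0.17019×0.00000 = 2.772907 + 0.000000 = 2.772907.
Q̄ = (S₀/π) × [bracket] = (2460/π) × 2.772907 = 2171 W/m².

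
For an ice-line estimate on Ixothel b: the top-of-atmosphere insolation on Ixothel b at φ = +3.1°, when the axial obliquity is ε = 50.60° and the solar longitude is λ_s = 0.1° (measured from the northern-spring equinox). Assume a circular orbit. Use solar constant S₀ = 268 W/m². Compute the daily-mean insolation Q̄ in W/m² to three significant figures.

Q̄ ≈ 85.2 W/m²

Solar declination: sin δ = sin ε · sin λ_s = sin 50.60° × sin 0.1° = 0.00135, so δ = +0.077°.
cos H₀ = −tan(+3.1°) tan(+0.077°) = -0.0001, H₀ = 1.5709 rad.
Bracket: H₀ sin φ sin δ + cos φ cos δ sin H₀ = 1.5709×0.05408×0.00135 + 0.99854×1.00000×1.00000 = 0.000115 + 0.998540 = 0.998655.
Q̄ = (S₀/π) × [bracket] = (268/π) × 0.998655 = 85.19 W/m².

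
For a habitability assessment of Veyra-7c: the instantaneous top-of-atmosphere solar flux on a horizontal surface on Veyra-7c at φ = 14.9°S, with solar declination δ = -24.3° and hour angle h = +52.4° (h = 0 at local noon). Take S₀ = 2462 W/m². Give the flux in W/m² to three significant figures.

cos θ_z = sin φ sin δ + cos φ cos δ cos h = 0.105814 + 0.537390 = 0.643204.
Flux = S₀ · cos θ_z = 2462 × 0.643204 = 1584 W/m².

1.58e+03 W/m²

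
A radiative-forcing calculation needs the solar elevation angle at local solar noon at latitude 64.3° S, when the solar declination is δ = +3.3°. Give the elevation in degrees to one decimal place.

At local noon the hour angle is zero, so the zenith angle equals |φ − δ| = |-64.3° − (+3.300°)| = 67.600°.
Elevation = 90° − 67.600° = 22.4°.

22.4°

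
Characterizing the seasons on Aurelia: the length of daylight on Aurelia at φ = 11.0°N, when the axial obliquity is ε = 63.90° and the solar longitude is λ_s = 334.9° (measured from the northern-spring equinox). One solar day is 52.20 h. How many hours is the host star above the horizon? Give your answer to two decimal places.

24.77 h

Solar declination: sin δ = sin ε · sin λ_s = sin 63.90° × sin 334.9° = -0.38094, so δ = -22.392°.
cos H₀ = −tan φ · tan δ = −tan(+11.0°) × tan(-22.392°) = 0.0801, so H₀ = 1.4906 rad = 85.41°.
Daylight = 2H₀/(2π) × 52.20 h = (1.4906/π) × 52.20 = 24.77 h.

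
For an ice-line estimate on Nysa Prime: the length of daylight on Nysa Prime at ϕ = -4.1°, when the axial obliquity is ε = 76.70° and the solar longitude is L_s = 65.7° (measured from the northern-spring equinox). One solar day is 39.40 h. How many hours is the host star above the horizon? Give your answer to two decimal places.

17.97 h

Solar declination: sin δ = sin ε · sin L_s = sin 76.70° × sin 65.7° = 0.88696, so δ = +62.493°.
cos h₀ = −tan ϕ · tan δ = −tan(-4.1°) × tan(+62.493°) = 0.1377, so h₀ = 1.4327 rad = 82.09°.
Daylight = 2h₀/(2π) × 39.40 h = (1.4327/π) × 39.40 = 17.97 h.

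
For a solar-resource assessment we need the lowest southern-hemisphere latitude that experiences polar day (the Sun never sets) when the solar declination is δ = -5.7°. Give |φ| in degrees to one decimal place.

|φ| = 84.3°

Polar day requires cos H₀ = −tan φ tan δ ≤ −1, i.e. tan φ tan δ ≥ 1.
The boundary is |tan φ| · |tan δ| = 1, so |φ| = 90° − |δ| = 90° − 5.7° = 84.3° in the southern hemisphere.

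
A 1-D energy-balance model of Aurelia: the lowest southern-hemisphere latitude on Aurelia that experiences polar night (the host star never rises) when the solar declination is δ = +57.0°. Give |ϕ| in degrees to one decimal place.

|ϕ| = 33.0°

Polar night requires cos h₀ = −tan ϕ tan δ ≥ 1, i.e. tan ϕ tan δ ≤ −1.
The boundary is |tan ϕ| · |tan δ| = 1, so |ϕ| = 90° − |δ| = 90° − 57.0° = 33.0° in the southern hemisphere.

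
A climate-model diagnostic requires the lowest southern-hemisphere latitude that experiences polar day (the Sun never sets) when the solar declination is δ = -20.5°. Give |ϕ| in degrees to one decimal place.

|ϕ| = 69.5°

Polar day requires cos h₀ = −tan ϕ tan δ ≤ −1, i.e. tan ϕ tan δ ≥ 1.
The boundary is |tan ϕ| · |tan δ| = 1, so |ϕ| = 90° − |δ| = 90° − 20.5° = 69.5° in the southern hemisphere.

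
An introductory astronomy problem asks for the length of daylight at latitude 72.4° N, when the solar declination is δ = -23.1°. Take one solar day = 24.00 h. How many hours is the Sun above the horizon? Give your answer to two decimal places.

cos h₀ = −tan ϕ · tan δ = 1.3446 ≥ 1, so the Sun never rises (polar night) and h₀ = 0.
Daylight = 2h₀/(2π) × 24.00 h = (0.0000/π) × 24.00 = 0.00 h.

0.00 h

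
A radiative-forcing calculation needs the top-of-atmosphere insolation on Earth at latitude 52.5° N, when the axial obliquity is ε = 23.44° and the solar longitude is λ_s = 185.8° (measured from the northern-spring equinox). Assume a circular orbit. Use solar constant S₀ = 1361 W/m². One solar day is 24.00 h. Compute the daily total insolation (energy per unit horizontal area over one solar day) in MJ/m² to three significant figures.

20.9 MJ/m²

Solar declination: sin δ = sin ε · sin λ_s = sin 23.44° × sin 185.8° = -0.04020, so δ = -2.304°.
cos H₀ = −tan(+52.5°) tan(-2.304°) = 0.0524, H₀ = 1.5183 rad.
Bracket: H₀ sin φ sin δ + cos φ cos δ sin H₀ = 1.5183×0.79335×-0.04020 + 0.60876×0.99919×0.99862 = -0.048423 + 0.607427 = 0.559004.
Q̄ = (S₀/π) × [bracket] = (1361/π) × 0.559004 = 242.17 W/m².
Daily total = Q̄ × 24.00 h × 3600 s/h = 242.17 × 24.00 × 3600 / 10⁶ = 20.92 MJ/m².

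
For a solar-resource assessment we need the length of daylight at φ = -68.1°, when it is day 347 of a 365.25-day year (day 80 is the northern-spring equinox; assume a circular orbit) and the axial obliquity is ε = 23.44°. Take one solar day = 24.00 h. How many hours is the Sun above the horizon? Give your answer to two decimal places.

Solar longitude: λ_s = 360° × (347 − 80)/365.25 = 263.162°.
sin δ = sin 23.44° × sin 263.162° = -0.39496, so δ = -23.263°.
Sunrise equation: cos H₀ = −tan φ · tan δ = -1.0694 ≤ −1, so the Sun never sets (polar day) and H₀ = π.
Daylight = 2H₀/(2π) × 24.00 h = (3.1416/π) × 24.00 = 24.00 h.

24.00 h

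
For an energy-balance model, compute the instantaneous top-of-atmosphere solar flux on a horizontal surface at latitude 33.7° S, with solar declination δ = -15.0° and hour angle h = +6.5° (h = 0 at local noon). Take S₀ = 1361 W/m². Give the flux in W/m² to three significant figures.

1.28e+03 W/m²

cos θ_z = sin φ sin δ + cos φ cos δ cos h = 0.143604 + 0.798440 = 0.942044.
Flux = S₀ · cos θ_z = 1361 × 0.942044 = 1282 W/m².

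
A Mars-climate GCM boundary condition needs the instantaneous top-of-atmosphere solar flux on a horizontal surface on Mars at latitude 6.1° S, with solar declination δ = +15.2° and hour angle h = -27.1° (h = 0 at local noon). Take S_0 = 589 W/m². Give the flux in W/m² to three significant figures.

487 W/m²

cos θ_z = sin ϕ sin δ + cos ϕ cos δ cos h = -0.027861 + 0.854206 = 0.826345.
Flux = S_0 · cos θ_z = 589 × 0.826345 = 486.7 W/m².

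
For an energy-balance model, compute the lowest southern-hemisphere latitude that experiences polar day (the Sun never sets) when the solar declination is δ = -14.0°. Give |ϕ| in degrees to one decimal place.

|ϕ| = 76.0°

Polar day requires cos h₀ = −tan ϕ tan δ ≤ −1, i.e. tan ϕ tan δ ≥ 1.
The boundary is |tan ϕ| · |tan δ| = 1, so |ϕ| = 90° − |δ| = 90° − 14.0° = 76.0° in the southern hemisphere.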